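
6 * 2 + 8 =20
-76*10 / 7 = -760 / 7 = -108.57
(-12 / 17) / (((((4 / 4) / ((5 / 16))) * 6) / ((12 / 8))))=-15 / 272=-0.06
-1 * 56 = -56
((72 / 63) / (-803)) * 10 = -80 / 5621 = -0.01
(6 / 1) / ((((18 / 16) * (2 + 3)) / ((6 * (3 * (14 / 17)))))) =15.81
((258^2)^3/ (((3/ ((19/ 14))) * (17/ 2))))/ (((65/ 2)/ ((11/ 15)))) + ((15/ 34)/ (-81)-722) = 739683220642800877/ 2088450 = 354178084532.93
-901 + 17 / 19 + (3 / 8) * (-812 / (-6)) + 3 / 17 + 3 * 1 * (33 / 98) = -53695857 / 63308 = -848.17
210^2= 44100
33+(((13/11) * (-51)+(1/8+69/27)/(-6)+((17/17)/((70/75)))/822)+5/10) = -124037833/4557168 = -27.22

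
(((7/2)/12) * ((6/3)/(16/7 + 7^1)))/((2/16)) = 98/195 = 0.50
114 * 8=912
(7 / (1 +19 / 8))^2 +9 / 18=7001 / 1458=4.80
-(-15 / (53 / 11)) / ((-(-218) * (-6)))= -55 / 23108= -0.00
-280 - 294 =-574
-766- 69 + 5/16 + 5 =-13275/16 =-829.69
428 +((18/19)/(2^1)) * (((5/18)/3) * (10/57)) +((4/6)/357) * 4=428.02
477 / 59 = 8.08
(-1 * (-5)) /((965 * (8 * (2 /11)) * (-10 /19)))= -209 /30880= -0.01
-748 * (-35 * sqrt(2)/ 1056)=35.06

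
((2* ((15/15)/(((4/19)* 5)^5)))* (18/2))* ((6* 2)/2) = 66854673/800000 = 83.57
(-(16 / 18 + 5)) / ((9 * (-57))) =53 / 4617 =0.01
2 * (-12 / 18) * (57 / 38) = -2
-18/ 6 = -3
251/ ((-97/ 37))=-9287/ 97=-95.74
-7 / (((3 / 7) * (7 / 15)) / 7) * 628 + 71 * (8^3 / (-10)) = -787476 / 5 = -157495.20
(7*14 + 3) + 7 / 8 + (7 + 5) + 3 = 935 / 8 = 116.88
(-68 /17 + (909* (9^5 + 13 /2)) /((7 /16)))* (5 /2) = 306751130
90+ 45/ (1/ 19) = 945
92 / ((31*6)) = 46 / 93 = 0.49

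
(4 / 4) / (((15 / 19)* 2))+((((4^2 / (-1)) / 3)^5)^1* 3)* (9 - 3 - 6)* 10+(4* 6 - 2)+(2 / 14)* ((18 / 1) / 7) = 33811 / 1470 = 23.00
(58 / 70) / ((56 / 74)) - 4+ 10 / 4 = -397 / 980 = -0.41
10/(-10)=-1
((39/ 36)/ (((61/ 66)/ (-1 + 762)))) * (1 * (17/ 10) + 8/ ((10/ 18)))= 17520503/ 1220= 14361.07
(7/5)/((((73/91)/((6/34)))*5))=1911/31025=0.06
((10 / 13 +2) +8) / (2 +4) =70 / 39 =1.79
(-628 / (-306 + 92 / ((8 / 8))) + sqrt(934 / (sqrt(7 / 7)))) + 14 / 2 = 1063 / 107 + sqrt(934) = 40.50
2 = 2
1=1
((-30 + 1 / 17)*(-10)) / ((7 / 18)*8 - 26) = -22905 / 1751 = -13.08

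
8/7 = 1.14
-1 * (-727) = 727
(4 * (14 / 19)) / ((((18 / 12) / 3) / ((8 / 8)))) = 112 / 19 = 5.89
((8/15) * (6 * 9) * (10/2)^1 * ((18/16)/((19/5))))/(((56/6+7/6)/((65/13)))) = 2700/133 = 20.30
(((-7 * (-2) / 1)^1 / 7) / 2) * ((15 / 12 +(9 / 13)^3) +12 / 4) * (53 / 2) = 121.42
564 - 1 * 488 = 76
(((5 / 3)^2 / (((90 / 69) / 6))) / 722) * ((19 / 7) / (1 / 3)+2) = 8165 / 45486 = 0.18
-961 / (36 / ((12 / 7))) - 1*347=-8248 / 21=-392.76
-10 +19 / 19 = -9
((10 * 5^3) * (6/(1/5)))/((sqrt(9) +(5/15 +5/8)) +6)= 900000/239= 3765.69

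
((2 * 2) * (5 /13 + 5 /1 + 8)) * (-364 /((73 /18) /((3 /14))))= -75168 /73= -1029.70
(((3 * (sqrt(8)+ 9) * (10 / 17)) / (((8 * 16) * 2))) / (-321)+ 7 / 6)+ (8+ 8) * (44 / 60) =12.90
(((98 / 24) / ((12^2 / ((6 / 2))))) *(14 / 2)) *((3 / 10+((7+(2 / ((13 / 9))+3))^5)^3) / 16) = 260331727516068.21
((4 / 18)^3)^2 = 0.00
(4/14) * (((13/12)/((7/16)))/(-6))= -52/441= -0.12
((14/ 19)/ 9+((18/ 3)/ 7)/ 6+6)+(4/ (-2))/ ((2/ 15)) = -10504/ 1197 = -8.78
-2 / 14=-0.14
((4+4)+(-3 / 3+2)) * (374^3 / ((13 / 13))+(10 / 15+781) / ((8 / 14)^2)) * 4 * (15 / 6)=37667532855 / 8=4708441606.88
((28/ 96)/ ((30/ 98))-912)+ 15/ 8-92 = -1001.17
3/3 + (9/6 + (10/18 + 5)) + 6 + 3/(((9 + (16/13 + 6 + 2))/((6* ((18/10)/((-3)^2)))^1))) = 101339/7110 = 14.25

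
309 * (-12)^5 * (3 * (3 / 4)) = -173000448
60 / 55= 12 / 11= 1.09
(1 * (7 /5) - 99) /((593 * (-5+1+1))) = 488 /8895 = 0.05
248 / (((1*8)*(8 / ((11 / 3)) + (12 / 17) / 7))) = 40579 / 2988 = 13.58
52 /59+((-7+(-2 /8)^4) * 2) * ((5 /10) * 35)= -3685103 /15104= -243.98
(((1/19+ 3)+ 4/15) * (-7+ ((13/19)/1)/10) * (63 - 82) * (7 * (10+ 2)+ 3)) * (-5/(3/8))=-48174104/95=-507095.83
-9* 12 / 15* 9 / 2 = -162 / 5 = -32.40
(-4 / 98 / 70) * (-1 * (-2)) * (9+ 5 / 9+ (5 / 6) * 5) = -247 / 15435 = -0.02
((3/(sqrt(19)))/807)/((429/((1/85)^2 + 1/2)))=219*sqrt(19)/960101350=0.00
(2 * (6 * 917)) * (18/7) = 28296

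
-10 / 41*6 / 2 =-30 / 41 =-0.73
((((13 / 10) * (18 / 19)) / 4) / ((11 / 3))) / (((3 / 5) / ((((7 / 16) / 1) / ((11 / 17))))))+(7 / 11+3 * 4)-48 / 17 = 24781651 / 2501312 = 9.91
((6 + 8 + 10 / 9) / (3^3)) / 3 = 0.19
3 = 3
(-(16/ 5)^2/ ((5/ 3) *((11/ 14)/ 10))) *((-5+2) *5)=64512/ 55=1172.95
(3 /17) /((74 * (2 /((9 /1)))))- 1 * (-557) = 1401439 /2516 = 557.01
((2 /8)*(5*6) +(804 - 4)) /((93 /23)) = 37145 /186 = 199.70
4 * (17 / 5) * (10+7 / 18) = 141.29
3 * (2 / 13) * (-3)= -18 / 13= -1.38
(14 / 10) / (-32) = -7 / 160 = -0.04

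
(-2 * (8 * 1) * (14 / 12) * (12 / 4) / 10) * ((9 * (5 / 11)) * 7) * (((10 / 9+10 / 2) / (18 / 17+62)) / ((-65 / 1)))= 833 / 3484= 0.24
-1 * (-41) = 41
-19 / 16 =-1.19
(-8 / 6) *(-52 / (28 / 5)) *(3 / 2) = 130 / 7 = 18.57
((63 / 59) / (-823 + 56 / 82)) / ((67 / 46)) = -118818 / 133275395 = -0.00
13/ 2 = 6.50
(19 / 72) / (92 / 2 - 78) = -19 / 2304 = -0.01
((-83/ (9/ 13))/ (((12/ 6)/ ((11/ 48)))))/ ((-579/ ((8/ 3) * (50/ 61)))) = 296725/ 5721678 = 0.05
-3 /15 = -1 /5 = -0.20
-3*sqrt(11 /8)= -3*sqrt(22) /4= -3.52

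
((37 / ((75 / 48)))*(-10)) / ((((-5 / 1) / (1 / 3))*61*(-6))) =-592 / 13725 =-0.04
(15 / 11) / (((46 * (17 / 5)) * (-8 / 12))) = -0.01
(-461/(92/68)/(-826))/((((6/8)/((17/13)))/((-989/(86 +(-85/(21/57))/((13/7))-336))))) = 11457694/6027735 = 1.90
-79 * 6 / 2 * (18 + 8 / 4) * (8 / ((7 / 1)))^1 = -37920 / 7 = -5417.14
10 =10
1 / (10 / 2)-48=-239 / 5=-47.80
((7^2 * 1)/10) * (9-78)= -3381/10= -338.10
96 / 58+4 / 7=452 / 203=2.23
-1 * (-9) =9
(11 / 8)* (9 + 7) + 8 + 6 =36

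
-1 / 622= -0.00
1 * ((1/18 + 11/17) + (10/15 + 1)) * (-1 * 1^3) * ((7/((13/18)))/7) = -725/221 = -3.28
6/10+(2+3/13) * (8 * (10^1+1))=196.91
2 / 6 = 1 / 3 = 0.33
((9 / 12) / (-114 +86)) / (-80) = 3 / 8960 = 0.00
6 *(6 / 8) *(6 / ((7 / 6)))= 162 / 7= 23.14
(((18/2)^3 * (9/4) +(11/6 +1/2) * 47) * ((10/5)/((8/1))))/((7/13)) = 272987/336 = 812.46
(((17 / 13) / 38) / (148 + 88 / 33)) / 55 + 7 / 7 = 12280891 / 12280840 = 1.00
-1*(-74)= 74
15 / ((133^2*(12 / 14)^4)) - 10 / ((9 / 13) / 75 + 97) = -62389955 / 614606832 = -0.10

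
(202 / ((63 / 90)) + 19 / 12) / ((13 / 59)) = 1438007 / 1092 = 1316.86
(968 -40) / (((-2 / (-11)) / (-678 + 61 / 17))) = -58517360 / 17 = -3442197.65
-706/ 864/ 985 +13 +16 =12339727/ 425520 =29.00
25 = 25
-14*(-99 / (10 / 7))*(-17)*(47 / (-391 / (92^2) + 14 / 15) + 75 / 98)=-8681720157 / 9794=-886432.53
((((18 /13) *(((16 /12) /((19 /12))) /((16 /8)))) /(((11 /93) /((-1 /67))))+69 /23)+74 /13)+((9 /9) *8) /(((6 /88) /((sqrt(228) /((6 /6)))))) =1568947 /182039+704 *sqrt(57) /3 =1780.31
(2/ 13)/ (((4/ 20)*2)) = 5/ 13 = 0.38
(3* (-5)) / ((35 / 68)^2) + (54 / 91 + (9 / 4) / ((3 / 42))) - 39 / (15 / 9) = -61059 / 1274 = -47.93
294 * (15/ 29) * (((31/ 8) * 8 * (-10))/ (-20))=68355/ 29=2357.07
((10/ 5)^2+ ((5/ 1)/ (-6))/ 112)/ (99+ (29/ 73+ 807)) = 195859/ 44464224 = 0.00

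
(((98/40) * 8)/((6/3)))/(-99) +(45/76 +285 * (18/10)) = 19317611/37620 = 513.49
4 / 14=2 / 7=0.29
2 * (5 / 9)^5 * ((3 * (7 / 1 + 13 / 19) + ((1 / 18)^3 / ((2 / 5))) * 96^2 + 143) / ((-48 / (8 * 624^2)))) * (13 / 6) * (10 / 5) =-459849676000000 / 90876411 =-5060165.46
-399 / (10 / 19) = -758.10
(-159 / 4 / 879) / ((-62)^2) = -53 / 4505168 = -0.00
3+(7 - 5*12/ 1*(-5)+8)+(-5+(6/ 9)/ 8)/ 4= 15205/ 48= 316.77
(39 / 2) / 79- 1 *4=-593 / 158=-3.75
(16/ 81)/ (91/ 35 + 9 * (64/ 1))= 80/ 234333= 0.00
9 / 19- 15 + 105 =1719 / 19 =90.47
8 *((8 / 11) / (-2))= -32 / 11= -2.91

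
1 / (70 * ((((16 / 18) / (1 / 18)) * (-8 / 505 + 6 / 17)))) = 1717 / 648256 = 0.00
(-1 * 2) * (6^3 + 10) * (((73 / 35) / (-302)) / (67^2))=16498 / 23724365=0.00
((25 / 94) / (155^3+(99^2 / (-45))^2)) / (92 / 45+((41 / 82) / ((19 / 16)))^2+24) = 0.00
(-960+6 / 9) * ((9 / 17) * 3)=-25902 / 17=-1523.65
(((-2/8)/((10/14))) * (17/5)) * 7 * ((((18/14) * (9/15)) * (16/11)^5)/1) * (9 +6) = -2526806016/4026275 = -627.58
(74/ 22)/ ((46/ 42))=3.07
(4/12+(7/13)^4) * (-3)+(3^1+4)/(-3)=-307219/85683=-3.59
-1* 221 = -221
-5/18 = -0.28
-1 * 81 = -81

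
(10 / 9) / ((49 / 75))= 250 / 147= 1.70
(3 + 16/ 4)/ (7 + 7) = 1/ 2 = 0.50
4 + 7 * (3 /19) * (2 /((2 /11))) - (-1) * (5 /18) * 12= 1111 /57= 19.49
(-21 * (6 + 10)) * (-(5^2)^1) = 8400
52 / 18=26 / 9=2.89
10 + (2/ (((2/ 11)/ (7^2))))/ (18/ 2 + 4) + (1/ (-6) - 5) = 3611/ 78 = 46.29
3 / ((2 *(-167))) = -3 / 334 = -0.01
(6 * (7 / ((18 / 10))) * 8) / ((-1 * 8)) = -23.33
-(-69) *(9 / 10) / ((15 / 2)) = 207 / 25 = 8.28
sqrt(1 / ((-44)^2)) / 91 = 0.00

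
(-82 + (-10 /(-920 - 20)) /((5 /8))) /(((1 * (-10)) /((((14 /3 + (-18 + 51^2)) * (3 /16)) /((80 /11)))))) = 822590769 /1504000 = 546.94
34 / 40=17 / 20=0.85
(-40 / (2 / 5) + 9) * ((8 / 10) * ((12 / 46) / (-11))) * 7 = 15288 / 1265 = 12.09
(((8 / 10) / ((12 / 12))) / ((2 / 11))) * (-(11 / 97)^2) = -2662 / 47045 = -0.06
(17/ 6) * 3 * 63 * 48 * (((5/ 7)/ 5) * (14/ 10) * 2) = 51408/ 5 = 10281.60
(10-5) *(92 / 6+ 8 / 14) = 1670 / 21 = 79.52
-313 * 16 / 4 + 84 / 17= -21200 / 17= -1247.06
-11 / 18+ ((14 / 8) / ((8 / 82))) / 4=2231 / 576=3.87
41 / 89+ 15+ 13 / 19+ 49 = 110160 / 1691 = 65.14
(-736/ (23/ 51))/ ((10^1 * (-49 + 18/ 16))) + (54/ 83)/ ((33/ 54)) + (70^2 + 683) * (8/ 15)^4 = 2691880100924/ 5900833125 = 456.19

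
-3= -3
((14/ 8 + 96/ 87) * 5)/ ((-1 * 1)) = -1655/ 116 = -14.27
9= 9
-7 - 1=-8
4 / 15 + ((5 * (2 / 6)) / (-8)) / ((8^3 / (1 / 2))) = 0.27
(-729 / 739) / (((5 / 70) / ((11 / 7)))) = -21.70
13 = 13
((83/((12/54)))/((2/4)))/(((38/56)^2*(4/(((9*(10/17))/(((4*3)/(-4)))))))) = -4392360/6137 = -715.72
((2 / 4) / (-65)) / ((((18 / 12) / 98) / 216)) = -7056 / 65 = -108.55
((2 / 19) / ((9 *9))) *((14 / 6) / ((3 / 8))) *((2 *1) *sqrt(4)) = 448 / 13851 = 0.03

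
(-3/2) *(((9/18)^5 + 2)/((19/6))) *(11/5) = -1287/608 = -2.12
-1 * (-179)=179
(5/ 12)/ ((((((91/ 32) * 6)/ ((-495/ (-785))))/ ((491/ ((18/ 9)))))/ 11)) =594110/ 14287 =41.58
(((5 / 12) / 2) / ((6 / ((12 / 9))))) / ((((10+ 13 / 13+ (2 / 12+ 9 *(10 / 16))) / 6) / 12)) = 80 / 403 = 0.20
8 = 8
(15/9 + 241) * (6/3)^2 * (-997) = -2903264/3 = -967754.67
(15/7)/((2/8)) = 60/7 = 8.57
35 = 35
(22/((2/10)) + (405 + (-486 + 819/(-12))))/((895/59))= -9263/3580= -2.59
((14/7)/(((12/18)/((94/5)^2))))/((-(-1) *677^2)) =26508/11458225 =0.00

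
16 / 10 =8 / 5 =1.60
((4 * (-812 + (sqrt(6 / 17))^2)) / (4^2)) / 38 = -6899 / 1292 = -5.34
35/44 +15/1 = 695/44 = 15.80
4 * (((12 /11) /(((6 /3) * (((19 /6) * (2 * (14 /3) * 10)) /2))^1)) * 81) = 8748 /7315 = 1.20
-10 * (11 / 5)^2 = -242 / 5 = -48.40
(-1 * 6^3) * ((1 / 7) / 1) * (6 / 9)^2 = -96 / 7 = -13.71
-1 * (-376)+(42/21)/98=18425/49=376.02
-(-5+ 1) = 4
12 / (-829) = -12 / 829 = -0.01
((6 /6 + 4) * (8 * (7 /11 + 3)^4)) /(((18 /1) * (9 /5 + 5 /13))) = 177.86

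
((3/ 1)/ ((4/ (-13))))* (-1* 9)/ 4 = 351/ 16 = 21.94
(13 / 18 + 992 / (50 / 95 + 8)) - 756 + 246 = -63655 / 162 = -392.93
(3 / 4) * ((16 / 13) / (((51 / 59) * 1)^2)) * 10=139240 / 11271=12.35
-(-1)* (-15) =-15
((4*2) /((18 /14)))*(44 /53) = 5.17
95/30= 19/6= 3.17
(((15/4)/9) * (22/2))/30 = 11/72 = 0.15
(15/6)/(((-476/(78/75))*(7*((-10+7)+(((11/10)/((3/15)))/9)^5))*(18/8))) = 2729376/22939374745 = 0.00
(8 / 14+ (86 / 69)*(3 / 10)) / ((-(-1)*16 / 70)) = 761 / 184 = 4.14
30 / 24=5 / 4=1.25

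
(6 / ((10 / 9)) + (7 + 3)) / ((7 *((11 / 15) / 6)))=18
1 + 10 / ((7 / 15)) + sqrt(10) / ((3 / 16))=16 *sqrt(10) / 3 + 157 / 7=39.29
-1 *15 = -15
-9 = -9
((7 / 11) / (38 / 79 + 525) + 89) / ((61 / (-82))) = -3332625960 / 27855223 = -119.64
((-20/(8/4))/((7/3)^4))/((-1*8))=405/9604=0.04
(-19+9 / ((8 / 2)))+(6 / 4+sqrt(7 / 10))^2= -69 / 5+3*sqrt(70) / 10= -11.29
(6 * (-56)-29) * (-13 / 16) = 296.56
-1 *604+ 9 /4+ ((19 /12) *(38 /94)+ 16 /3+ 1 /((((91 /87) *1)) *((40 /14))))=-7276301 /12220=-595.44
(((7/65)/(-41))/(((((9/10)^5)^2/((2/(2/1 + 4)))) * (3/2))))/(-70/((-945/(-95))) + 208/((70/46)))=-490000000000/37949053785305949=-0.00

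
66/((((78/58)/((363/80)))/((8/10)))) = 115797/650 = 178.15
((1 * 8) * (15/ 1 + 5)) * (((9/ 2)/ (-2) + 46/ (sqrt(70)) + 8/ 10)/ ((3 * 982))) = -116/ 1473 + 368 * sqrt(70)/ 10311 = 0.22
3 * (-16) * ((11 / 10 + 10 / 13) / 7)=-5832 / 455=-12.82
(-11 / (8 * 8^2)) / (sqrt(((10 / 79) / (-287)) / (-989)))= -32.17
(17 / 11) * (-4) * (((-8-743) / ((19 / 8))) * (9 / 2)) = 1838448 / 209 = 8796.40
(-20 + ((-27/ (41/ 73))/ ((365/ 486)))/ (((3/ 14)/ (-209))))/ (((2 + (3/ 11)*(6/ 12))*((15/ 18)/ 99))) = 3470574.35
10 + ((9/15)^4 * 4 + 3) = 8449/625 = 13.52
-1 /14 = -0.07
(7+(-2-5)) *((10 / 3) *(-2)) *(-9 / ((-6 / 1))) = 0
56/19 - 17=-267/19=-14.05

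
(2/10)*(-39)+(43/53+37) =7953/265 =30.01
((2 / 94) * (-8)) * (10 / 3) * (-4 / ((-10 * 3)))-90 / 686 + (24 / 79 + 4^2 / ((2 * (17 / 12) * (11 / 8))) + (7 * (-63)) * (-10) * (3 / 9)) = 3159808348327 / 2143399797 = 1474.20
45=45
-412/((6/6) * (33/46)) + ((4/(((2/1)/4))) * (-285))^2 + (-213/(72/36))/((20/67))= 5197468.92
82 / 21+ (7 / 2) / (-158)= 25765 / 6636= 3.88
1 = 1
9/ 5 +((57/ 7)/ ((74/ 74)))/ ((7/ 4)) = 1581/ 245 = 6.45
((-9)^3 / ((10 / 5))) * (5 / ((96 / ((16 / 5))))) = -243 / 4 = -60.75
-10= -10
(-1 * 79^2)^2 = 38950081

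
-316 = -316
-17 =-17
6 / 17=0.35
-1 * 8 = -8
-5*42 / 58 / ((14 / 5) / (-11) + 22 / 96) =142.67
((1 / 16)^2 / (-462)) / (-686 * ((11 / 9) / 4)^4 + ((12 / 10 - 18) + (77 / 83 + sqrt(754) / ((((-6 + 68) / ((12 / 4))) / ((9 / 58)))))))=16547426442070200 * sqrt(754) / 124455644128005700370582953 + 27519516483384835935 / 71117510930288971640333116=0.00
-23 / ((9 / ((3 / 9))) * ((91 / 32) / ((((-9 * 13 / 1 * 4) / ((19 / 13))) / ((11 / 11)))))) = 38272 / 399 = 95.92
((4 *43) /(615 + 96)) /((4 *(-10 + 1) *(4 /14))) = -301 /12798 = -0.02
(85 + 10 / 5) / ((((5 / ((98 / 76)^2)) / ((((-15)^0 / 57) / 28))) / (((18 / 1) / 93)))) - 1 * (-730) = 6208796641 / 8505160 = 730.00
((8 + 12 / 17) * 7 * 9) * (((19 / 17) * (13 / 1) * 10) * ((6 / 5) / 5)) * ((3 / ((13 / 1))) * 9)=57398544 / 1445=39722.18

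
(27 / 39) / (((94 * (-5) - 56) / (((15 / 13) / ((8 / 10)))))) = -675 / 355576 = -0.00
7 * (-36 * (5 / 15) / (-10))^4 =9072 / 625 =14.52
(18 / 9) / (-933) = -2 / 933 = -0.00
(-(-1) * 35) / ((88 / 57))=1995 / 88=22.67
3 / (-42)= -1 / 14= -0.07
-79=-79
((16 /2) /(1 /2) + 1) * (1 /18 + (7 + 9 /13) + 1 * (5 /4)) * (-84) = -501109 /39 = -12848.95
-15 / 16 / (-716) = 15 / 11456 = 0.00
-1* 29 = -29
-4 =-4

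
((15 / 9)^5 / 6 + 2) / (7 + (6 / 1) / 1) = 0.32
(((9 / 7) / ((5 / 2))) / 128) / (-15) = -3 / 11200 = -0.00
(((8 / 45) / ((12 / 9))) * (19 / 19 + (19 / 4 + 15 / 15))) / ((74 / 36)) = 0.44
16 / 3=5.33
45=45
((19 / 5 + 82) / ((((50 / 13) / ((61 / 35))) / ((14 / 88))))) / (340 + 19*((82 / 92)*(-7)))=11661 / 417500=0.03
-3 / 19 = -0.16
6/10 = 3/5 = 0.60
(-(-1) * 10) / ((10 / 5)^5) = 5 / 16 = 0.31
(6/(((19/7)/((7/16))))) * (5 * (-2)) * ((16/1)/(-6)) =490/19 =25.79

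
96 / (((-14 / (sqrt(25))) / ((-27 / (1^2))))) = 6480 / 7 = 925.71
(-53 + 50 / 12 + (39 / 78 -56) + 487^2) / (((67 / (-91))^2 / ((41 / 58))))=120732649037 / 390543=309140.48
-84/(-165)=28/55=0.51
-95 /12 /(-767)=95 /9204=0.01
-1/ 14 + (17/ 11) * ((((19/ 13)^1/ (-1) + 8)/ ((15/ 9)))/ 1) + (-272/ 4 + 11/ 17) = -2088375/ 34034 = -61.36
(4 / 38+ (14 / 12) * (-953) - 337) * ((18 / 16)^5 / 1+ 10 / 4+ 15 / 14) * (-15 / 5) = 203560639165 / 8716288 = 23354.05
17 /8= 2.12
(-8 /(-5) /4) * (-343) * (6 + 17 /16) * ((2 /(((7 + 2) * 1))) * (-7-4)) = 426349 /180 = 2368.61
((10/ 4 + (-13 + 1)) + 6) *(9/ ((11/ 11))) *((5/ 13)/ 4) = -315/ 104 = -3.03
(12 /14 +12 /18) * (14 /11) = 64 /33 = 1.94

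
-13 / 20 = -0.65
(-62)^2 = 3844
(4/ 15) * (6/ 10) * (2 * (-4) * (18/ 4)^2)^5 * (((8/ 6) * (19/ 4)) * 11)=-1243712750607.36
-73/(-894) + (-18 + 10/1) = -7079/894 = -7.92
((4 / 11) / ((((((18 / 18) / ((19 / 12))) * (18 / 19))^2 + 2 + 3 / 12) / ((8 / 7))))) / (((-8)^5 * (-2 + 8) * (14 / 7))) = -130321 / 321584643072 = -0.00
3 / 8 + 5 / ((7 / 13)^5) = 14902141 / 134456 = 110.83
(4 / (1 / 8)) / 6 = 16 / 3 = 5.33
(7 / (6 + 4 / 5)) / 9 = 35 / 306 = 0.11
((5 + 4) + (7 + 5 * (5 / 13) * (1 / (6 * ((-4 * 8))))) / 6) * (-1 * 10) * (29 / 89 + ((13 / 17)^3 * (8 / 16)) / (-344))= -74462760762665 / 2252636126208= -33.06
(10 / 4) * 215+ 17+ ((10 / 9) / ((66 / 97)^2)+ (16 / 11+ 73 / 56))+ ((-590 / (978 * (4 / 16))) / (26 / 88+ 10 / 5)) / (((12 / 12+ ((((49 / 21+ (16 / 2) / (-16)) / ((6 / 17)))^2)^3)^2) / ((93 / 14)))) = 559.66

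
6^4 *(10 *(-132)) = -1710720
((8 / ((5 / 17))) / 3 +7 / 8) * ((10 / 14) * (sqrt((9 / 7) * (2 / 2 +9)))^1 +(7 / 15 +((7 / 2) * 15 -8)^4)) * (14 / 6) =1193 * sqrt(70) / 168 +7859407754177 / 86400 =90965426.94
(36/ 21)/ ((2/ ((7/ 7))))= 6/ 7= 0.86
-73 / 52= -1.40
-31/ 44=-0.70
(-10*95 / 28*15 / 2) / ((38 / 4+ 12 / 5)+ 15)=-35625 / 3766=-9.46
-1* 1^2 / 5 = -1 / 5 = -0.20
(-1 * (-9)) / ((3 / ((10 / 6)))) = 5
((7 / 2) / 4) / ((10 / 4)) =7 / 20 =0.35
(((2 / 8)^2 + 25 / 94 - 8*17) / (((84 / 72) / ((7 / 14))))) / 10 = -8745 / 1504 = -5.81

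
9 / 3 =3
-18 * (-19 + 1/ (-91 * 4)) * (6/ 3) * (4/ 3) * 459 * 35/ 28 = 47623545/ 91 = 523335.66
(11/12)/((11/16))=4/3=1.33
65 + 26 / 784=25493 / 392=65.03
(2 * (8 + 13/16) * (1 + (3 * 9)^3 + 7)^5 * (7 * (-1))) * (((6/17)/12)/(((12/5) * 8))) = -4869728660771369663596895/8704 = -559481693562887139659.57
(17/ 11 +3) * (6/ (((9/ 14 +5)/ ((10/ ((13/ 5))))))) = 210000/ 11297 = 18.59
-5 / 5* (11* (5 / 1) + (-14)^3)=2689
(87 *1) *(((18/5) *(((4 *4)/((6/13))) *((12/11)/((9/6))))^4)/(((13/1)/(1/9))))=2137853526016/1976535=1081616.83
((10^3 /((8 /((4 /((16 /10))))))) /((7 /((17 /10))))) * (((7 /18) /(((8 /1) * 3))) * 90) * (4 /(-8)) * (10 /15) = -10625 /288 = -36.89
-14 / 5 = -2.80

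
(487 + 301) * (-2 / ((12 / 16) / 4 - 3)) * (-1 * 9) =-5043.20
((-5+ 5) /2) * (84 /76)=0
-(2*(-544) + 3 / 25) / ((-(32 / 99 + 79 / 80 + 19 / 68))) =-732360816 / 1070485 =-684.14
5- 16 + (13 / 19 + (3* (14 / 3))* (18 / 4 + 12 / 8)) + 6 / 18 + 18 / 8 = 17389 / 228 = 76.27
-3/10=-0.30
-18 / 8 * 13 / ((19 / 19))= -117 / 4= -29.25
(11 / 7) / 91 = 11 / 637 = 0.02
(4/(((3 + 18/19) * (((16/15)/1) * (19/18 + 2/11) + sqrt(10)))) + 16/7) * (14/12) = 1303533 * sqrt(10)/9105325 + 67681136/27315975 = 2.93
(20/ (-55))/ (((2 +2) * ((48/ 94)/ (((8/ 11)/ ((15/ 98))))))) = -4606/ 5445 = -0.85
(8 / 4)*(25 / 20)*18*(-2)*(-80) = 7200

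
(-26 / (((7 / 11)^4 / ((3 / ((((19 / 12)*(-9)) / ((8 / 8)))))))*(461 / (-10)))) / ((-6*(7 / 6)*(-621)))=-15226640 / 91418970573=-0.00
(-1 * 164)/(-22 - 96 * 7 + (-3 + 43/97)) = 0.24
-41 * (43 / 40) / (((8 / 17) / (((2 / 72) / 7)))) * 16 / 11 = -29971 / 55440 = -0.54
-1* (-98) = 98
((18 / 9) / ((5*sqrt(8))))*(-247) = -247*sqrt(2) / 10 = -34.93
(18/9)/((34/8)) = 8/17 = 0.47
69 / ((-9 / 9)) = -69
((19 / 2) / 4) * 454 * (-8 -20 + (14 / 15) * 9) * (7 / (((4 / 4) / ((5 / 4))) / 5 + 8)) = -7396795 / 408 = -18129.40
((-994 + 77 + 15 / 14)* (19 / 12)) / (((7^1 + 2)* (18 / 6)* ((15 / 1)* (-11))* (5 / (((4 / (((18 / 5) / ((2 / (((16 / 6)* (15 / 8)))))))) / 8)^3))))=243637 / 21824510400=0.00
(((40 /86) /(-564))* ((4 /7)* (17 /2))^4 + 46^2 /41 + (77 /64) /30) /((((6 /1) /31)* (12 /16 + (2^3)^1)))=606174609305527 /20054085508800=30.23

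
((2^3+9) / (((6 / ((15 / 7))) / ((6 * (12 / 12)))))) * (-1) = -255 / 7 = -36.43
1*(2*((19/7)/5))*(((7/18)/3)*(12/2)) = 38/45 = 0.84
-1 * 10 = -10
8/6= 4/3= 1.33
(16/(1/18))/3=96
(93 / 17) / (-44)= -93 / 748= -0.12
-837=-837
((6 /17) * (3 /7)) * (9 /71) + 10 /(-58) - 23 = -5673030 /245021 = -23.15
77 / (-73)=-77 / 73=-1.05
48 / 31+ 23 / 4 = 905 / 124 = 7.30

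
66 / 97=0.68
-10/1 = -10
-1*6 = -6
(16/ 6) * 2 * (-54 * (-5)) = 1440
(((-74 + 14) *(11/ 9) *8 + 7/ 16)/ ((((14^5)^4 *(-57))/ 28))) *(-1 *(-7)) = 1481/ 61470555006331690942464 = 0.00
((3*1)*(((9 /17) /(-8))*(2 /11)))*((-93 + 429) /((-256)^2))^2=-11907 /12549357568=-0.00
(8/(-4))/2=-1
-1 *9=-9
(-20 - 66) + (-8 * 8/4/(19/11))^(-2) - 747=-832.99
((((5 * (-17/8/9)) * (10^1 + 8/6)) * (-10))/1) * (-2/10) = -1445/54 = -26.76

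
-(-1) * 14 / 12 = 7 / 6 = 1.17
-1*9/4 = -9/4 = -2.25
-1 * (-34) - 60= -26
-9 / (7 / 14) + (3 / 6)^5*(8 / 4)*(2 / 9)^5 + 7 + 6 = -295243 / 59049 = -5.00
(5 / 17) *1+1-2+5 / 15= -19 / 51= -0.37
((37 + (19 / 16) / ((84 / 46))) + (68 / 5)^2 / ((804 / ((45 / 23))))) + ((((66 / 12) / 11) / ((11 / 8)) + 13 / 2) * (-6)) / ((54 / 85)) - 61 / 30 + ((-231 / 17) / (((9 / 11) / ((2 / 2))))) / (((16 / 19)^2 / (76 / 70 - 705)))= 382416653070719 / 23237786880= 16456.67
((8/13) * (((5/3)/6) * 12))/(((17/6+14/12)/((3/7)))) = 20/91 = 0.22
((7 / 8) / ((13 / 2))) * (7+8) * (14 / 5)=147 / 26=5.65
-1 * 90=-90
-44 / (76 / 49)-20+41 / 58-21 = -75665 / 1102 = -68.66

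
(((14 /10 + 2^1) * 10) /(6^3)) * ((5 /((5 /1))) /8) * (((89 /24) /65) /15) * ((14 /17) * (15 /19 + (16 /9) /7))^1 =0.00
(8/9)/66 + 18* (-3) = -16034/297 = -53.99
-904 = -904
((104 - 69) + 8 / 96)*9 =1263 / 4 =315.75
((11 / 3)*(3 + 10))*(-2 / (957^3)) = -26 / 239036589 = -0.00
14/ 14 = 1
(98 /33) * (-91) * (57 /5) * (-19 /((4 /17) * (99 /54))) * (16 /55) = 1313514384 /33275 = 39474.51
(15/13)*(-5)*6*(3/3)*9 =-4050/13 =-311.54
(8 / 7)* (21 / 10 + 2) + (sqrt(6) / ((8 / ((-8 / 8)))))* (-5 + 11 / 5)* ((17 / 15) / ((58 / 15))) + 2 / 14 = 119* sqrt(6) / 1160 + 169 / 35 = 5.08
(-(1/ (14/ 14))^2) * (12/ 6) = -2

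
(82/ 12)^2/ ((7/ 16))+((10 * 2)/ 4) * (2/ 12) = 13553/ 126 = 107.56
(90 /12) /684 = 5 /456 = 0.01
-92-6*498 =-3080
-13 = -13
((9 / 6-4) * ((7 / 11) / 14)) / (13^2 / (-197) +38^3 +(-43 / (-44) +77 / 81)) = -79785 / 38526821447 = -0.00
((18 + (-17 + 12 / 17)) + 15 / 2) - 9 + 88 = 2999 / 34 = 88.21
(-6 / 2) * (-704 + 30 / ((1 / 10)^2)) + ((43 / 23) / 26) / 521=-2146011461 / 311558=-6888.00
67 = 67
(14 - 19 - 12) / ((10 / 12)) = -102 / 5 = -20.40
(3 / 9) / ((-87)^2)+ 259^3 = 394510941154 / 22707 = 17373979.00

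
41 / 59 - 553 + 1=-32527 / 59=-551.31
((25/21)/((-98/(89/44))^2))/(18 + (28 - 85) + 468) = 0.00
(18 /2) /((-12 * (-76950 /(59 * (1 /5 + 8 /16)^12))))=0.00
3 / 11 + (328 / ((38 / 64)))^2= 1211827259 / 3971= 305169.29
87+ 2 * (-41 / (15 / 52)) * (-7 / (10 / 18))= 91719 / 25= 3668.76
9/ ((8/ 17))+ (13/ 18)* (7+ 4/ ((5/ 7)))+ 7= 1409/ 40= 35.22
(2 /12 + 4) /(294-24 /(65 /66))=1625 /105156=0.02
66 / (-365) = -66 / 365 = -0.18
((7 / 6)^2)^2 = 2401 / 1296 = 1.85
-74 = -74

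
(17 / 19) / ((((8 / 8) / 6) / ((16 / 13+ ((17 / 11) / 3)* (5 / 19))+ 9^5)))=16364864224 / 51623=317007.23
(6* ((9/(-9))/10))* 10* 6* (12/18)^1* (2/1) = -48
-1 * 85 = -85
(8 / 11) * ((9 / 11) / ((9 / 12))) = 96 / 121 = 0.79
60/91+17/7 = 281/91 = 3.09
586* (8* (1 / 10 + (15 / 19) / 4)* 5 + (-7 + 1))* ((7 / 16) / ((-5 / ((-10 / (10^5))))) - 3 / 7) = -1480.39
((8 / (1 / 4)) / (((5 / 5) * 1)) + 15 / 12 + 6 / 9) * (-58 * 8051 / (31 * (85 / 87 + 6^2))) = -2755752637 / 199454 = -13816.48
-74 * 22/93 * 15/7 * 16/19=-130240/4123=-31.59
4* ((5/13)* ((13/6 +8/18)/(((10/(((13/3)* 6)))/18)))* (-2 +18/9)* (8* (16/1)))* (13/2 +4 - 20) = 0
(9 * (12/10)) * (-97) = -5238/5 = -1047.60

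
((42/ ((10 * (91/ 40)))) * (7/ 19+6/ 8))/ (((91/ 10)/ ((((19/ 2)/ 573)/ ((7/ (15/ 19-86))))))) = -1376150/ 30051749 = -0.05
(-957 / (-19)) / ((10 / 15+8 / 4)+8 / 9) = 8613 / 608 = 14.17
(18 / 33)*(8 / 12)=4 / 11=0.36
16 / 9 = 1.78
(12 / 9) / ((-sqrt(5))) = -4*sqrt(5) / 15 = -0.60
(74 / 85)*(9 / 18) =37 / 85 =0.44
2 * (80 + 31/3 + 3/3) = 548/3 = 182.67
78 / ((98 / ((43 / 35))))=1677 / 1715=0.98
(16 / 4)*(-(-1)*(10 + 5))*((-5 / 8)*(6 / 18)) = -25 / 2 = -12.50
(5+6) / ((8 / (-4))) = -11 / 2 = -5.50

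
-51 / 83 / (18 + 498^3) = -17 / 3416999610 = -0.00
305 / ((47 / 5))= 1525 / 47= 32.45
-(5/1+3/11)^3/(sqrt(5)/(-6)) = 393.34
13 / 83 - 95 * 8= -63067 / 83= -759.84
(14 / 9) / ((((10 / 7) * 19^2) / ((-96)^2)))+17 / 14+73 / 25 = 4034687 / 126350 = 31.93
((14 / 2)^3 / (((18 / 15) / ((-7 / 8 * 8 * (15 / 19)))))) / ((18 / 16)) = -240100 / 171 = -1404.09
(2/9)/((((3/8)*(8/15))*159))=10/1431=0.01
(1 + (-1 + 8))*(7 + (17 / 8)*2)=90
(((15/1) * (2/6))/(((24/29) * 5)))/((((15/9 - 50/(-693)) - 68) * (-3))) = 2233/367352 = 0.01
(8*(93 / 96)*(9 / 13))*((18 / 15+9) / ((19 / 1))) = 14229 / 4940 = 2.88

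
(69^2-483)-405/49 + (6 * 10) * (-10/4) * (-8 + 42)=-40683/49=-830.27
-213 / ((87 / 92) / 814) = -5317048 / 29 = -183346.48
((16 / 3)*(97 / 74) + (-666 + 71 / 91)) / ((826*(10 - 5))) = -112691 / 707070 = -0.16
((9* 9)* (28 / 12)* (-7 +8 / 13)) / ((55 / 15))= -47061 / 143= -329.10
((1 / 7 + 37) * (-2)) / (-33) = 520 / 231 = 2.25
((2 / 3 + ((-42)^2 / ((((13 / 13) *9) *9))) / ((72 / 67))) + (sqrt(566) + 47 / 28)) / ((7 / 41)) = 2102521 / 15876 + 41 *sqrt(566) / 7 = 271.78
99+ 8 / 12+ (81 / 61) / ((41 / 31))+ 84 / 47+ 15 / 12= 146286629 / 1410564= 103.71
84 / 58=42 / 29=1.45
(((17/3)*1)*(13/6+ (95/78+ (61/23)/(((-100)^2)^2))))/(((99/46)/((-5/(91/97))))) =-166878801307657/3513510000000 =-47.50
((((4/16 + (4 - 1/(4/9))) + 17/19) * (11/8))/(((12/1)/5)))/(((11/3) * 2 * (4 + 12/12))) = 55/1216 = 0.05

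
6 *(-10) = -60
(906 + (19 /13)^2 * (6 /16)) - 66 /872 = 133622301 /147368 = 906.73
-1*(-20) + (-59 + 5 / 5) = -38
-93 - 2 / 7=-653 / 7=-93.29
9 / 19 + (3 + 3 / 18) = 415 / 114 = 3.64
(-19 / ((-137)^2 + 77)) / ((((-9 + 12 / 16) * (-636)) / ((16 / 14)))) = -76 / 346097367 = -0.00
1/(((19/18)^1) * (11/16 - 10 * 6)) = -288/18031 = -0.02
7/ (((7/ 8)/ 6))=48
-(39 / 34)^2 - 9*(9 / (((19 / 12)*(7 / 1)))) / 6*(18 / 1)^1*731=-2464327269 / 153748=-16028.35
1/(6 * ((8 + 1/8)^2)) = 0.00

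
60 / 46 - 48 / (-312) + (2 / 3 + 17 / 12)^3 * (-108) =-4664899 / 4784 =-975.10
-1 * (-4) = 4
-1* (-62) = 62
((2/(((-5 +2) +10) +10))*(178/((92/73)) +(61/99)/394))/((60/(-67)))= -4244865199/228770190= -18.56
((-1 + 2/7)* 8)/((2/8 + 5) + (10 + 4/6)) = -480/1337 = -0.36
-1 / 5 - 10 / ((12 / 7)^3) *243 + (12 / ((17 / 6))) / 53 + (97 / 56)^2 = -6773707181 / 14127680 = -479.46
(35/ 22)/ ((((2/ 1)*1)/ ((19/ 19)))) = 35/ 44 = 0.80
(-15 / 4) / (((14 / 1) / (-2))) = 15 / 28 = 0.54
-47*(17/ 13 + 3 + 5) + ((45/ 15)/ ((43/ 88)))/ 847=-437.45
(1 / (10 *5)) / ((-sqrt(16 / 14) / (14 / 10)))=-7 *sqrt(14) / 1000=-0.03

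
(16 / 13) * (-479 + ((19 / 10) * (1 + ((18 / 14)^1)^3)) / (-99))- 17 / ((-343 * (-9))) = -1301407339 / 2207205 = -589.62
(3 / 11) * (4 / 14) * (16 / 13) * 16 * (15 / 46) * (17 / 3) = 65280 / 23023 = 2.84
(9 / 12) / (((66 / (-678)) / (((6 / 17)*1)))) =-1017 / 374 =-2.72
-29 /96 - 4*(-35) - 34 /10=136.30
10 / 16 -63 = -499 / 8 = -62.38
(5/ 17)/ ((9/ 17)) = 0.56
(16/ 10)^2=64/ 25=2.56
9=9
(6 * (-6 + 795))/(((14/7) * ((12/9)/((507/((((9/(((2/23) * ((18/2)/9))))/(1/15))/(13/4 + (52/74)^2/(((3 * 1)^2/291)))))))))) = 14030984513/1259480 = 11140.30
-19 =-19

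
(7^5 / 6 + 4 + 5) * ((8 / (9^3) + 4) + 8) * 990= 8119920380 / 243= 33415310.21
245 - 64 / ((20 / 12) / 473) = -89591 / 5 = -17918.20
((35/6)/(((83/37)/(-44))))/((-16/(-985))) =-14031325/1992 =-7043.84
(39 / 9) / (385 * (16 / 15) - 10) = 13 / 1202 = 0.01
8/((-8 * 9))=-1/9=-0.11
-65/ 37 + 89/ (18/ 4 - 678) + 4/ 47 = -4225271/ 2342433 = -1.80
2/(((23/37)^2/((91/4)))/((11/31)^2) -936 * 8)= -15074059/56436260158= -0.00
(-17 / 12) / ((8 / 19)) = -323 / 96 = -3.36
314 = 314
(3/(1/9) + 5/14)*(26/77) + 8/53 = 268199/28567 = 9.39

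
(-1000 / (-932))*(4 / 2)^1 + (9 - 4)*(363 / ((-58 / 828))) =-175064030 / 6757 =-25908.54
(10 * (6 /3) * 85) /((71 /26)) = 44200 /71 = 622.54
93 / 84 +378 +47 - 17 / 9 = 106903 / 252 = 424.22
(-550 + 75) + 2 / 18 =-4274 / 9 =-474.89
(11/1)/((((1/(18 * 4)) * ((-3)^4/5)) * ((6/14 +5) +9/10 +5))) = 30800/7137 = 4.32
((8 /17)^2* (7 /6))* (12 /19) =896 /5491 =0.16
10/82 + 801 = 32846/41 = 801.12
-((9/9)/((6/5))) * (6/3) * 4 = -20/3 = -6.67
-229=-229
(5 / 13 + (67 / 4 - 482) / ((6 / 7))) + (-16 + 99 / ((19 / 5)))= -3155797 / 5928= -532.35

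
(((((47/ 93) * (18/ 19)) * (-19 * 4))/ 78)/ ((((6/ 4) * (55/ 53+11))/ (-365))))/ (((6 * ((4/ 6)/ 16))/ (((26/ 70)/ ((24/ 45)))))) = 1818430/ 69223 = 26.27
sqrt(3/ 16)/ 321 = sqrt(3)/ 1284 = 0.00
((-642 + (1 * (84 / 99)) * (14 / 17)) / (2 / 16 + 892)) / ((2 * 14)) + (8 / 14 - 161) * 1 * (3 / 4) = -120.35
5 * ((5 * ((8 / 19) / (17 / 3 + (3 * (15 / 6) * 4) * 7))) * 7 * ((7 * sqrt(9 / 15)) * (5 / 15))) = 1960 * sqrt(15) / 12293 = 0.62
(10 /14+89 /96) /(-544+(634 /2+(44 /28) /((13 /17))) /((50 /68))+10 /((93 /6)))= -11112725 /740953344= -0.01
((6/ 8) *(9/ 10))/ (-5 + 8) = 9/ 40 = 0.22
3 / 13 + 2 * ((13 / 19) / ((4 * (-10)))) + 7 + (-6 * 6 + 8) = -102769 / 4940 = -20.80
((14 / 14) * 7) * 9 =63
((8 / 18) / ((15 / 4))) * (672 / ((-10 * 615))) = -1792 / 138375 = -0.01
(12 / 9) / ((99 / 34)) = 136 / 297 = 0.46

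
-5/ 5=-1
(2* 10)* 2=40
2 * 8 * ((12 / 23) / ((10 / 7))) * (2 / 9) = 448 / 345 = 1.30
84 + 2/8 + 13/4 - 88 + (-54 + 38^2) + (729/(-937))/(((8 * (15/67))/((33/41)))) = 2134679587/1536680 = 1389.15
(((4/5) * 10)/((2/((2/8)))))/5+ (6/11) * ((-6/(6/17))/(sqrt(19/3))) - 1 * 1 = -4.48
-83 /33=-2.52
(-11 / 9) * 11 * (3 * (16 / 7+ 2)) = -1210 / 7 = -172.86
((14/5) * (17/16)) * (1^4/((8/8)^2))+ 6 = 359/40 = 8.98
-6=-6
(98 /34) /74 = 49 /1258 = 0.04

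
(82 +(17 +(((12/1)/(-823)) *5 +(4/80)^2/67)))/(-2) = -2181976423/44112800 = -49.46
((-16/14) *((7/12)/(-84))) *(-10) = -5/63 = -0.08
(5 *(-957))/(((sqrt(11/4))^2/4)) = -6960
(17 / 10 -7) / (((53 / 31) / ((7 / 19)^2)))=-1519 / 3610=-0.42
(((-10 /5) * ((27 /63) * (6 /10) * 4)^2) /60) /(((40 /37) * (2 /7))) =-999 /8750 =-0.11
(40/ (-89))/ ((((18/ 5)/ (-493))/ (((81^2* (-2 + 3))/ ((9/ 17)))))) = 67886100/ 89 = 762765.17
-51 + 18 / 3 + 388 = 343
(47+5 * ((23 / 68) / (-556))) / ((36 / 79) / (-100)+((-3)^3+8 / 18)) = -31583704275 / 17849383648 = -1.77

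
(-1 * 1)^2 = 1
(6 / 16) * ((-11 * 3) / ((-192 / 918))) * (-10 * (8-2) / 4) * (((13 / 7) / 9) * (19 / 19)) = -328185 / 1792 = -183.14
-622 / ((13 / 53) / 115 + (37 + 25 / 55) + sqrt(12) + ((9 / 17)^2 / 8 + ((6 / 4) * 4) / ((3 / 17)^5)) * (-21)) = 21789956256364315641600 * sqrt(3) / 9493151476149736987103515110649 + 8020724127591667182858517680 / 9493151476149736987103515110649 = 0.00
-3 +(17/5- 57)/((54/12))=-671/45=-14.91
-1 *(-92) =92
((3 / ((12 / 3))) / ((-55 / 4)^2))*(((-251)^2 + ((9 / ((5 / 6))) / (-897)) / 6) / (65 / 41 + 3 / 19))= 440227663608 / 3070692625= 143.36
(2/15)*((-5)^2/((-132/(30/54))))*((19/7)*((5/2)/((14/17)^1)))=-40375/349272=-0.12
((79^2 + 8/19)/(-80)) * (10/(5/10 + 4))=-39529/228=-173.37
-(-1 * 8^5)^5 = 37778931862957161709568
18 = 18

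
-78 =-78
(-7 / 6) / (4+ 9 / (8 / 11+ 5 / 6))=-721 / 6036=-0.12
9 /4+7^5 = 67237 /4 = 16809.25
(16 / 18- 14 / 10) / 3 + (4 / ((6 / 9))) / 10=58 / 135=0.43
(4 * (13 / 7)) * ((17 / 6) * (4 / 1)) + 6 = 1894 / 21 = 90.19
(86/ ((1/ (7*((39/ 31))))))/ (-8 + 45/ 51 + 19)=199563/ 3131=63.74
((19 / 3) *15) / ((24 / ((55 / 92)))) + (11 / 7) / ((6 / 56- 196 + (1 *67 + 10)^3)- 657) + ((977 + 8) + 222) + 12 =1221.37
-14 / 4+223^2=99451 / 2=49725.50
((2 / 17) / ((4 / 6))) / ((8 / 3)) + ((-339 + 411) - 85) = -1759 / 136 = -12.93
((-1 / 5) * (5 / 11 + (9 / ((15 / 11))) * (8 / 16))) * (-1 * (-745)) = -61537 / 110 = -559.43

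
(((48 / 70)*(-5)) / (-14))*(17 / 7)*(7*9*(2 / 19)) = 3672 / 931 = 3.94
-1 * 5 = -5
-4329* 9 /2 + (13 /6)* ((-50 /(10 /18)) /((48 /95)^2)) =-15547649 /768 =-20244.33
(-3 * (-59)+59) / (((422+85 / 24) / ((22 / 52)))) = 31152 / 132769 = 0.23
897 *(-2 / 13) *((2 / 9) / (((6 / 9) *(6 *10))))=-23 / 30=-0.77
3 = 3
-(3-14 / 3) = 1.67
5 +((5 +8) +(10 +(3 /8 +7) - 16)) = 19.38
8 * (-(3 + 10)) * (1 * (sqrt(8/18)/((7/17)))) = -3536/21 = -168.38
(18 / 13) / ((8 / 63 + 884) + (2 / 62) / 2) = 70308 / 44895019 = 0.00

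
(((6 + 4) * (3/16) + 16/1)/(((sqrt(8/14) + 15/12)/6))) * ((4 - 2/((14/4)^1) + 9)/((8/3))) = 186615/296 - 37323 * sqrt(7)/259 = 249.19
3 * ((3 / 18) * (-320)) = -160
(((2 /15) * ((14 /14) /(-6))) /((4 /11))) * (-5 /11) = 0.03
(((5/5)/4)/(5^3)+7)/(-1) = -3501/500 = -7.00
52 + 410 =462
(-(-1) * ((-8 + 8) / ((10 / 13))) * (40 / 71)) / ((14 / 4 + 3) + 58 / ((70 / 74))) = 0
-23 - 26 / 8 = -105 / 4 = -26.25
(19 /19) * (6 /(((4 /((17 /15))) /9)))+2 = 173 /10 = 17.30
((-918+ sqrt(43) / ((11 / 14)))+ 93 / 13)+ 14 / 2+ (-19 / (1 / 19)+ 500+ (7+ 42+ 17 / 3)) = -27697 / 39+ 14 * sqrt(43) / 11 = -701.83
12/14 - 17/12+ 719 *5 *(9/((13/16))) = 43484509/1092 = 39820.98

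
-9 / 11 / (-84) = 3 / 308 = 0.01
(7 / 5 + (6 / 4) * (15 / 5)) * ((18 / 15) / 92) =177 / 2300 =0.08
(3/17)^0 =1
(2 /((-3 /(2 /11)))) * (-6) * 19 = 152 /11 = 13.82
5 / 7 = 0.71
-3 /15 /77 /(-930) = 1 /358050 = 0.00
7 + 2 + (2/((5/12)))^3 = 14949/125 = 119.59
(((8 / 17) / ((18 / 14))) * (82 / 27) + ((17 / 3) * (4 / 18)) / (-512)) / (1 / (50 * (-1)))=-29323775 / 528768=-55.46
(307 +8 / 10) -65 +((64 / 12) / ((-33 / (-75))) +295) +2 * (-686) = -135643 / 165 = -822.08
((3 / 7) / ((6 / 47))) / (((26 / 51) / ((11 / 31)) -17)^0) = 47 / 14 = 3.36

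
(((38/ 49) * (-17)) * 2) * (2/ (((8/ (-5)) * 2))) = 1615/ 98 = 16.48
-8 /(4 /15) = -30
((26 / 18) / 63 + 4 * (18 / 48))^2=2982529 / 1285956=2.32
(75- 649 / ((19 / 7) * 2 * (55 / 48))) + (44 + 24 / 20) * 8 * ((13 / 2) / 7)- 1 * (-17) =215084 / 665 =323.43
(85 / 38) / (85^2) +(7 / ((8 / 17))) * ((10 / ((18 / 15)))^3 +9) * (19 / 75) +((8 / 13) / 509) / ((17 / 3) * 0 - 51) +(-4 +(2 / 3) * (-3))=9559128207001 / 4328014275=2208.66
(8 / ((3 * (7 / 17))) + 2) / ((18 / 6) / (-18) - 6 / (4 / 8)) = -0.70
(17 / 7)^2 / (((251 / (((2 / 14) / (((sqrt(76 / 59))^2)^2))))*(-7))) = -1006009 / 3480912176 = -0.00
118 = 118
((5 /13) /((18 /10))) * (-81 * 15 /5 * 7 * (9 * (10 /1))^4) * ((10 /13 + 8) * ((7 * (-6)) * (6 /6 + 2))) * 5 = 22264720695000000 /169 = 131743909437869.82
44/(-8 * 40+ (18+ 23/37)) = -1628/11151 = -0.15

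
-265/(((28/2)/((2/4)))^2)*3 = -795/784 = -1.01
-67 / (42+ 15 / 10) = -134 / 87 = -1.54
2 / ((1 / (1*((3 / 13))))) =6 / 13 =0.46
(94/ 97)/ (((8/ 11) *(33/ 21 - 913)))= -329/ 225040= -0.00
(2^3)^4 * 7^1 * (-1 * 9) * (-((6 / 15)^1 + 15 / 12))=2128896 / 5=425779.20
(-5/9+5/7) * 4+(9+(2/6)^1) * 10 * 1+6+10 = 6928/63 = 109.97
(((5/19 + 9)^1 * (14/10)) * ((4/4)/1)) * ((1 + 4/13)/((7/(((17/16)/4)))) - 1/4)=-12837/4940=-2.60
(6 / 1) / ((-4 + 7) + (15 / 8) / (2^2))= 64 / 37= 1.73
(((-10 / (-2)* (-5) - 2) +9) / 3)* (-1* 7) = 42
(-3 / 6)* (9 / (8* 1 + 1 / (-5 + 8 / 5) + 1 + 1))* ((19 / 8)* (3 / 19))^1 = -153 / 880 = -0.17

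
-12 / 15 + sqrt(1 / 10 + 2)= -4 / 5 + sqrt(210) / 10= 0.65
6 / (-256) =-3 / 128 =-0.02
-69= -69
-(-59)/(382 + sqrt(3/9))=67614/437771- 59 *sqrt(3)/437771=0.15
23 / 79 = 0.29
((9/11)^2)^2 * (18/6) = 19683/14641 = 1.34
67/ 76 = 0.88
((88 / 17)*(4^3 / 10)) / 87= 2816 / 7395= 0.38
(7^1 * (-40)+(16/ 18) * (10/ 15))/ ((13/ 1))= -7544/ 351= -21.49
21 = 21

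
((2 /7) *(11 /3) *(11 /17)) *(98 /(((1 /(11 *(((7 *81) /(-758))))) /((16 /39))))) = -18783072 /83759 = -224.25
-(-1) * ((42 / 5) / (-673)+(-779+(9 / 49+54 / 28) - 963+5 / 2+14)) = -284162848 / 164885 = -1723.40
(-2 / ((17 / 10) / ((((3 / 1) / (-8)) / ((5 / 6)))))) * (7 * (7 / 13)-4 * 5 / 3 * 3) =-1899 / 221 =-8.59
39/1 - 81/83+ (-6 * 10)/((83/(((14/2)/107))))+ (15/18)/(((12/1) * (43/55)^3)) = 1938102794963/50839320024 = 38.12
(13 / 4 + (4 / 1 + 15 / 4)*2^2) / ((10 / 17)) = 2329 / 40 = 58.22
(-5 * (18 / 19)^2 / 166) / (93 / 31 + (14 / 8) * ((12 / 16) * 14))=-720 / 569297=-0.00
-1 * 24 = -24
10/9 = 1.11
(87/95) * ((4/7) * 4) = 1392/665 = 2.09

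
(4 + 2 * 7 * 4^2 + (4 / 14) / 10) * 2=15962 / 35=456.06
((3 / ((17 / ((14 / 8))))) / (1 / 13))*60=4095 / 17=240.88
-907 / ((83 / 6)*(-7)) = 5442 / 581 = 9.37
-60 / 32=-15 / 8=-1.88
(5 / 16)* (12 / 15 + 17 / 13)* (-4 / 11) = -137 / 572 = -0.24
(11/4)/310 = 11/1240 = 0.01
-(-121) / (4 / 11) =1331 / 4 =332.75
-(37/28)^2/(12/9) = -4107/3136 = -1.31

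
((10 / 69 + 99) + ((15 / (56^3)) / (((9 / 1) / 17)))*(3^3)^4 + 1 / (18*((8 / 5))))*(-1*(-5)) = 33611654365 / 36352512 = 924.60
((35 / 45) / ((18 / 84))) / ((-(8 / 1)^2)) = -49 / 864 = -0.06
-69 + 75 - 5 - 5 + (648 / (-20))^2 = 26144 / 25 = 1045.76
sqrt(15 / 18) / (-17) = -sqrt(30) / 102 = -0.05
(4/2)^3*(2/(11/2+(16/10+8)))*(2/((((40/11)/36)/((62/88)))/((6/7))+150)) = 26784/1897919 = 0.01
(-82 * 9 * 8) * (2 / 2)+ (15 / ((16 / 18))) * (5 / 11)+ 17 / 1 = -517381 / 88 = -5879.33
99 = 99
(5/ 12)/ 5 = 1/ 12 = 0.08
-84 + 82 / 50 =-2059 / 25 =-82.36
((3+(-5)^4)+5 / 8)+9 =5101 / 8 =637.62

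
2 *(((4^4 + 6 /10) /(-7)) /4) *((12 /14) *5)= -3849 /49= -78.55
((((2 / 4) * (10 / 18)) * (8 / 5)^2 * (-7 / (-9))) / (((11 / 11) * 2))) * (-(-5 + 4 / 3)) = 1232 / 1215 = 1.01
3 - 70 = -67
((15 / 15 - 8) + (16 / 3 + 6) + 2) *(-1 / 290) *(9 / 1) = -57 / 290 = -0.20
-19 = -19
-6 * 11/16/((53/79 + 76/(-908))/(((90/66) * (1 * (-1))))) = 17933/1872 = 9.58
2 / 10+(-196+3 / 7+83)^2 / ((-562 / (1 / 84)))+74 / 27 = 34771241 / 13011705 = 2.67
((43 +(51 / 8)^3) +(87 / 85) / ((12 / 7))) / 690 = 4390893 / 10009600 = 0.44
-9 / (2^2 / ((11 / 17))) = -99 / 68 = -1.46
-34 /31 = -1.10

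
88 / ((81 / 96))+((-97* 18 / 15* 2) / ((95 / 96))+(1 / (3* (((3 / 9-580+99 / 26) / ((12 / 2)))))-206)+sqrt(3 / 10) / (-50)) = -194108031346 / 576060525-sqrt(30) / 500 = -336.97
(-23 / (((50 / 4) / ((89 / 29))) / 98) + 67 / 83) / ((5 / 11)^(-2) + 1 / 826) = -27466169346 / 240630197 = -114.14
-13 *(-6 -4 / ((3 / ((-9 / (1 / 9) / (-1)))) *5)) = 358.80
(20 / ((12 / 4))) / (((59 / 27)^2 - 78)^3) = -2582803260 / 152110822905341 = -0.00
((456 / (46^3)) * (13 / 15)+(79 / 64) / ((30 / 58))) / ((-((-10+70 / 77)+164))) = -307142231 / 19903265280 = -0.02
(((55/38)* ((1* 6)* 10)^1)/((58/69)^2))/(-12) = -1309275/127832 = -10.24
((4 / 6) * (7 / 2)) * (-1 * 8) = -56 / 3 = -18.67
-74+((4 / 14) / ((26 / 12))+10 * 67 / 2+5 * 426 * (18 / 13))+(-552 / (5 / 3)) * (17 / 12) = 1247229 / 455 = 2741.16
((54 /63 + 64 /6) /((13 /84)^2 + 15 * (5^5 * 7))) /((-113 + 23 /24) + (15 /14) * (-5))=-112896 /377385777547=-0.00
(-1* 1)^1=-1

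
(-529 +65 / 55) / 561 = -5806 / 6171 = -0.94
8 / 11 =0.73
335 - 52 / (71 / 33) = 22069 / 71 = 310.83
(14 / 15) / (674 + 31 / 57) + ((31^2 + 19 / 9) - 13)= 1643889389 / 1730205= 950.11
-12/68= -3/17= -0.18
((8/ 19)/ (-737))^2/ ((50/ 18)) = 576/ 4902100225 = 0.00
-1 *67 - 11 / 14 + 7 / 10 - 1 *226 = -10258 / 35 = -293.09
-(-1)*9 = 9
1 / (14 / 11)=11 / 14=0.79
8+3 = 11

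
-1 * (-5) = 5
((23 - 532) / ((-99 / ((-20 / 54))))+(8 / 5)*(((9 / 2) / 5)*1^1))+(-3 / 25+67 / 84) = 399277 / 1871100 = 0.21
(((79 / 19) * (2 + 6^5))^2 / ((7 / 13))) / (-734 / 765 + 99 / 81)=1251623166406860 / 169309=7392537705.66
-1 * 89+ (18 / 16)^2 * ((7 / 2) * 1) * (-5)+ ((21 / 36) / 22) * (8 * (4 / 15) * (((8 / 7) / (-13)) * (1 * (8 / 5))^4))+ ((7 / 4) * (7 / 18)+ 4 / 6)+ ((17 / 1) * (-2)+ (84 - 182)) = -13832893649 / 57200000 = -241.83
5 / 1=5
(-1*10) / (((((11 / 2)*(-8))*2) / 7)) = 35 / 44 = 0.80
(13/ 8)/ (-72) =-13/ 576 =-0.02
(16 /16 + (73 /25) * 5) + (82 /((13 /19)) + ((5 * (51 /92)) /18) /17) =4860133 /35880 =135.46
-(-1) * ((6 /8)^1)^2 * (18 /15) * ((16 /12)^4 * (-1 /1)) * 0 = 0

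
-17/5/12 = -17/60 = -0.28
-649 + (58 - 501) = -1092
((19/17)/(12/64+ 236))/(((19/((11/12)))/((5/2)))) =110/192729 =0.00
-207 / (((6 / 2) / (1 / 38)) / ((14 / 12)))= -161 / 76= -2.12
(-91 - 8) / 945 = -11 / 105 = -0.10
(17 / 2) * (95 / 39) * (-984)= -264860 / 13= -20373.85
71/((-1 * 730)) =-71/730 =-0.10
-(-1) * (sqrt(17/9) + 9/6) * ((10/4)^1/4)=5 * sqrt(17)/24 + 15/16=1.80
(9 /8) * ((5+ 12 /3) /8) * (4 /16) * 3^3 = 2187 /256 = 8.54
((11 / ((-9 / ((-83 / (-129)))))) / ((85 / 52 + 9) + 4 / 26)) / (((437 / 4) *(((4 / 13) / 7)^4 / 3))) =-73992382919 / 138001104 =-536.17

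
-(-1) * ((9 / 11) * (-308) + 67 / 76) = -19085 / 76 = -251.12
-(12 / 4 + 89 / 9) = -116 / 9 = -12.89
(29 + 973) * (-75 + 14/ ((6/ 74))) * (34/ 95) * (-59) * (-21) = 4122534612/ 95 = 43395101.18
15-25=-10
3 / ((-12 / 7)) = -1.75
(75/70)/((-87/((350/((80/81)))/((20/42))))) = -8505/928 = -9.16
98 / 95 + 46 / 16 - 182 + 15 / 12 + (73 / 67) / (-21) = -176.90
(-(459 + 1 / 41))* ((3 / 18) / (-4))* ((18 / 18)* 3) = 4705 / 82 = 57.38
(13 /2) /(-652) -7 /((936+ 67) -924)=-10155 /103016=-0.10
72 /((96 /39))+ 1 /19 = 2227 /76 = 29.30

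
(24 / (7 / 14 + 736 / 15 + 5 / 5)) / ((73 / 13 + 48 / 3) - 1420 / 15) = -0.01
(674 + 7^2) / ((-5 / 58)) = -41934 / 5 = -8386.80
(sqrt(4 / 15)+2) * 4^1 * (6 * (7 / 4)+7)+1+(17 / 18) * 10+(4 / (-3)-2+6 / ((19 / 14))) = 28 * sqrt(15) / 3+25912 / 171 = 187.68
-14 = -14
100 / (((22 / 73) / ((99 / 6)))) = 5475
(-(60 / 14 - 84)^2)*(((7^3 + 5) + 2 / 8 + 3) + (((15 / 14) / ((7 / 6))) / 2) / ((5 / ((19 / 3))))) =-5367837519 / 2401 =-2235667.44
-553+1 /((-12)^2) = -79631 /144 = -552.99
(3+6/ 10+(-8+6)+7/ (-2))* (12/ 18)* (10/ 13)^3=-3800/ 6591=-0.58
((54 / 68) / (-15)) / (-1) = 9 / 170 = 0.05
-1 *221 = -221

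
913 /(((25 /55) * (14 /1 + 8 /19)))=190817 /1370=139.28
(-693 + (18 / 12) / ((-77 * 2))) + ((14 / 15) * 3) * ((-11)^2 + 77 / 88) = -54171 / 154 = -351.76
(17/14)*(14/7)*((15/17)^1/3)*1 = 5/7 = 0.71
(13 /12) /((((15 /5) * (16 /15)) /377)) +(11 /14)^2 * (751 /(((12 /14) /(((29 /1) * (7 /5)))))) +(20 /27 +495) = 195124573 /8640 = 22583.86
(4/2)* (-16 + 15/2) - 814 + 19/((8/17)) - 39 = -6637/8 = -829.62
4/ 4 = 1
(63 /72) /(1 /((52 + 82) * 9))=4221 /4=1055.25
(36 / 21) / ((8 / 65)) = 195 / 14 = 13.93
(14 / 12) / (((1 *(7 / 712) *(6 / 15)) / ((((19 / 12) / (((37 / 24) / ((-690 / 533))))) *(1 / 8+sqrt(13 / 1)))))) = -7778600 *sqrt(13) / 19721-972325 / 19721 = -1471.45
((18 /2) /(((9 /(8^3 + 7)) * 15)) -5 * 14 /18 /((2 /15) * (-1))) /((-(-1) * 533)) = 1913 /15990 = 0.12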